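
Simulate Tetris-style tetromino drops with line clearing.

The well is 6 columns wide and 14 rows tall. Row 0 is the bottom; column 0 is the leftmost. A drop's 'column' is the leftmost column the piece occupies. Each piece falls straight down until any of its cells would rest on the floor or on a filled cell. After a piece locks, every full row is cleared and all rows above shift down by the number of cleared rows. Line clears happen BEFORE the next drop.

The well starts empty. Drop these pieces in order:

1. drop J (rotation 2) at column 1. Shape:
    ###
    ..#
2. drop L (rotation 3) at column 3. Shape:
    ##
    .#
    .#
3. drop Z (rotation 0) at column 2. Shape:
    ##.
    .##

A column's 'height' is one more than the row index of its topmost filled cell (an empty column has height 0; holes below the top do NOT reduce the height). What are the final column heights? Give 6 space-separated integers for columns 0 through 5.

Drop 1: J rot2 at col 1 lands with bottom-row=0; cleared 0 line(s) (total 0); column heights now [0 2 2 2 0 0], max=2
Drop 2: L rot3 at col 3 lands with bottom-row=0; cleared 0 line(s) (total 0); column heights now [0 2 2 3 3 0], max=3
Drop 3: Z rot0 at col 2 lands with bottom-row=3; cleared 0 line(s) (total 0); column heights now [0 2 5 5 4 0], max=5

Answer: 0 2 5 5 4 0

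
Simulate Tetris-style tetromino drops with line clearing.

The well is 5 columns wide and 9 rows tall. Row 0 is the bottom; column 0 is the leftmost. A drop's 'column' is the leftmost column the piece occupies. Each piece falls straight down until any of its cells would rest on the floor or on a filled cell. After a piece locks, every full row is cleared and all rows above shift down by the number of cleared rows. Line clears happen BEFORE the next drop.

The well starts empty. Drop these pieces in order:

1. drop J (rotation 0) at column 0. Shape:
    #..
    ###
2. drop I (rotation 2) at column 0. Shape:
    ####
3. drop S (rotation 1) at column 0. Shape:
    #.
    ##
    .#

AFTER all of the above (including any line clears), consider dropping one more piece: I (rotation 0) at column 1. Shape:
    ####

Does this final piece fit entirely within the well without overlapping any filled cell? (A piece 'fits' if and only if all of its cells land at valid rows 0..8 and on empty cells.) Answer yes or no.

Drop 1: J rot0 at col 0 lands with bottom-row=0; cleared 0 line(s) (total 0); column heights now [2 1 1 0 0], max=2
Drop 2: I rot2 at col 0 lands with bottom-row=2; cleared 0 line(s) (total 0); column heights now [3 3 3 3 0], max=3
Drop 3: S rot1 at col 0 lands with bottom-row=3; cleared 0 line(s) (total 0); column heights now [6 5 3 3 0], max=6
Test piece I rot0 at col 1 (width 4): heights before test = [6 5 3 3 0]; fits = True

Answer: yes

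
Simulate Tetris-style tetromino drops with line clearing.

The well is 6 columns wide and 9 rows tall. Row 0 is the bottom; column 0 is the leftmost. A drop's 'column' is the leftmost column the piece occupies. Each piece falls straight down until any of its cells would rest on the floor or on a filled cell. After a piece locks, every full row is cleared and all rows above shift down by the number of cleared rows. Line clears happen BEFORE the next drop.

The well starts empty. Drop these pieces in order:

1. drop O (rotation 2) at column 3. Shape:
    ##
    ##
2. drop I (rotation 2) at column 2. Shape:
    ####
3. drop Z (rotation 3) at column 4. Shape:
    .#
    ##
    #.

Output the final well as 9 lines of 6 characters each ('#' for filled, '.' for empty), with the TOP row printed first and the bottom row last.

Drop 1: O rot2 at col 3 lands with bottom-row=0; cleared 0 line(s) (total 0); column heights now [0 0 0 2 2 0], max=2
Drop 2: I rot2 at col 2 lands with bottom-row=2; cleared 0 line(s) (total 0); column heights now [0 0 3 3 3 3], max=3
Drop 3: Z rot3 at col 4 lands with bottom-row=3; cleared 0 line(s) (total 0); column heights now [0 0 3 3 5 6], max=6

Answer: ......
......
......
.....#
....##
....#.
..####
...##.
...##.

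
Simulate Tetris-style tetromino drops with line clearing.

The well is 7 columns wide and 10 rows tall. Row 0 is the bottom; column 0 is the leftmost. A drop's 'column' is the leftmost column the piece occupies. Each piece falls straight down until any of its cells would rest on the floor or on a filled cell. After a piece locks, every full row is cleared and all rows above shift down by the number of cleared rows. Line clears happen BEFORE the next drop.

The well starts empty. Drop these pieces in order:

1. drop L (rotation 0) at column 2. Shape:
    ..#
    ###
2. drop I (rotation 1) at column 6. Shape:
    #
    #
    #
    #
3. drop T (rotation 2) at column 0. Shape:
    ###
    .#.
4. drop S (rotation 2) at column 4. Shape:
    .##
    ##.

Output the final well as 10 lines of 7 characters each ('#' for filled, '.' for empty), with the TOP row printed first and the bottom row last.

Drop 1: L rot0 at col 2 lands with bottom-row=0; cleared 0 line(s) (total 0); column heights now [0 0 1 1 2 0 0], max=2
Drop 2: I rot1 at col 6 lands with bottom-row=0; cleared 0 line(s) (total 0); column heights now [0 0 1 1 2 0 4], max=4
Drop 3: T rot2 at col 0 lands with bottom-row=0; cleared 0 line(s) (total 0); column heights now [2 2 2 1 2 0 4], max=4
Drop 4: S rot2 at col 4 lands with bottom-row=3; cleared 0 line(s) (total 0); column heights now [2 2 2 1 4 5 5], max=5

Answer: .......
.......
.......
.......
.......
.....##
....###
......#
###.#.#
.####.#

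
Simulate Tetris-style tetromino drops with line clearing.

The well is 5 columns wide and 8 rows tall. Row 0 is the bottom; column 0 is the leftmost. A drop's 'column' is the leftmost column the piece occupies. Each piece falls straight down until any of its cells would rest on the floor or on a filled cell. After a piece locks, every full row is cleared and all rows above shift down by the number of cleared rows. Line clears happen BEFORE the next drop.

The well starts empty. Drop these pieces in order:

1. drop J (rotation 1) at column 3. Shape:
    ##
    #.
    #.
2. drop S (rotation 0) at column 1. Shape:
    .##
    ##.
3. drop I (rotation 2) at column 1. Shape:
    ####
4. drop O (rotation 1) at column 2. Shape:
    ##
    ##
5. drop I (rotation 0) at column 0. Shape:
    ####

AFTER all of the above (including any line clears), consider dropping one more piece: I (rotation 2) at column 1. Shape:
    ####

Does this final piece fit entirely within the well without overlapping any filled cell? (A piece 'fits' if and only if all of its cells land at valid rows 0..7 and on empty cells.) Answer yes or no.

Drop 1: J rot1 at col 3 lands with bottom-row=0; cleared 0 line(s) (total 0); column heights now [0 0 0 3 3], max=3
Drop 2: S rot0 at col 1 lands with bottom-row=2; cleared 0 line(s) (total 0); column heights now [0 3 4 4 3], max=4
Drop 3: I rot2 at col 1 lands with bottom-row=4; cleared 0 line(s) (total 0); column heights now [0 5 5 5 5], max=5
Drop 4: O rot1 at col 2 lands with bottom-row=5; cleared 0 line(s) (total 0); column heights now [0 5 7 7 5], max=7
Drop 5: I rot0 at col 0 lands with bottom-row=7; cleared 0 line(s) (total 0); column heights now [8 8 8 8 5], max=8
Test piece I rot2 at col 1 (width 4): heights before test = [8 8 8 8 5]; fits = False

Answer: no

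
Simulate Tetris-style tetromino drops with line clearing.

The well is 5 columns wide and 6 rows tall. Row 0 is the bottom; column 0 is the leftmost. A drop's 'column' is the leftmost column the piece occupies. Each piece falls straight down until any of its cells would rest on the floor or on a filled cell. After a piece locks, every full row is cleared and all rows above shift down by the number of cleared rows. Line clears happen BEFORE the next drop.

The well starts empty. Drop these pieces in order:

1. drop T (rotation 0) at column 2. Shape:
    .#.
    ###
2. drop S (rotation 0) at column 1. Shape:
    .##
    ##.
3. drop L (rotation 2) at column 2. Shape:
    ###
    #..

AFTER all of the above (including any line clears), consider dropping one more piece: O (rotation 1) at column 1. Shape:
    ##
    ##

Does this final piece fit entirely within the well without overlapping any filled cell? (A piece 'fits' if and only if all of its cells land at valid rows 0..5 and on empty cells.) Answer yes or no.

Answer: no

Derivation:
Drop 1: T rot0 at col 2 lands with bottom-row=0; cleared 0 line(s) (total 0); column heights now [0 0 1 2 1], max=2
Drop 2: S rot0 at col 1 lands with bottom-row=1; cleared 0 line(s) (total 0); column heights now [0 2 3 3 1], max=3
Drop 3: L rot2 at col 2 lands with bottom-row=3; cleared 0 line(s) (total 0); column heights now [0 2 5 5 5], max=5
Test piece O rot1 at col 1 (width 2): heights before test = [0 2 5 5 5]; fits = False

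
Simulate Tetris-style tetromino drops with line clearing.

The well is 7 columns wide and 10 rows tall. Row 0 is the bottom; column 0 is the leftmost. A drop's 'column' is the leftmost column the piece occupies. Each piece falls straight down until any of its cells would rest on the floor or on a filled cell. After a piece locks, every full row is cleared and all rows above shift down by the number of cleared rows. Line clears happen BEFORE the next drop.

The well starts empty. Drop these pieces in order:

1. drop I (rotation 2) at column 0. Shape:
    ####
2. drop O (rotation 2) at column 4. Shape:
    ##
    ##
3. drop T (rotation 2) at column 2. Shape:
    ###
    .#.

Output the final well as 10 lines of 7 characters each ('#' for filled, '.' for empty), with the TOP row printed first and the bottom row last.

Drop 1: I rot2 at col 0 lands with bottom-row=0; cleared 0 line(s) (total 0); column heights now [1 1 1 1 0 0 0], max=1
Drop 2: O rot2 at col 4 lands with bottom-row=0; cleared 0 line(s) (total 0); column heights now [1 1 1 1 2 2 0], max=2
Drop 3: T rot2 at col 2 lands with bottom-row=1; cleared 0 line(s) (total 0); column heights now [1 1 3 3 3 2 0], max=3

Answer: .......
.......
.......
.......
.......
.......
.......
..###..
...###.
######.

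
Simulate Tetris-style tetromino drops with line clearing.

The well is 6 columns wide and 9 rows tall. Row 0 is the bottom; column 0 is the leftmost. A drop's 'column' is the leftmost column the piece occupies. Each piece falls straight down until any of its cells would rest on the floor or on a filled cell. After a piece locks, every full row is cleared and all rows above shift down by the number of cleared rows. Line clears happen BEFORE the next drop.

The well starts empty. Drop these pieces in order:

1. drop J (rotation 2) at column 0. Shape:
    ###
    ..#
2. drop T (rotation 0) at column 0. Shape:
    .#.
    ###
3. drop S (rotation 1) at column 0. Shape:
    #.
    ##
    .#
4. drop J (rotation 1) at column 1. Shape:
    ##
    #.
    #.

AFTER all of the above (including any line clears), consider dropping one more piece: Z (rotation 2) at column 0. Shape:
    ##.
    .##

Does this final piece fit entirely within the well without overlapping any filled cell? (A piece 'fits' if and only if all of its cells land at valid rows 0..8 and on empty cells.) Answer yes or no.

Answer: no

Derivation:
Drop 1: J rot2 at col 0 lands with bottom-row=0; cleared 0 line(s) (total 0); column heights now [2 2 2 0 0 0], max=2
Drop 2: T rot0 at col 0 lands with bottom-row=2; cleared 0 line(s) (total 0); column heights now [3 4 3 0 0 0], max=4
Drop 3: S rot1 at col 0 lands with bottom-row=4; cleared 0 line(s) (total 0); column heights now [7 6 3 0 0 0], max=7
Drop 4: J rot1 at col 1 lands with bottom-row=6; cleared 0 line(s) (total 0); column heights now [7 9 9 0 0 0], max=9
Test piece Z rot2 at col 0 (width 3): heights before test = [7 9 9 0 0 0]; fits = False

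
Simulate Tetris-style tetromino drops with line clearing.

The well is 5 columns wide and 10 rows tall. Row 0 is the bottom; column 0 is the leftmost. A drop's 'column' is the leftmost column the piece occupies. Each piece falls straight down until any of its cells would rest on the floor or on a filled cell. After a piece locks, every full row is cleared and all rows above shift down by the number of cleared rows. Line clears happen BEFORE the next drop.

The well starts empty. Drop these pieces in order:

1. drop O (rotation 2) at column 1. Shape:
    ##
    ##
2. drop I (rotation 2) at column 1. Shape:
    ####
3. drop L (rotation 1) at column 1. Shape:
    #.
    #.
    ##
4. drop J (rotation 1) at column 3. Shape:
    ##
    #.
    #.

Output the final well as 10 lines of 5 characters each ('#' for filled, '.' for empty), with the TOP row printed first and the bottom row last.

Drop 1: O rot2 at col 1 lands with bottom-row=0; cleared 0 line(s) (total 0); column heights now [0 2 2 0 0], max=2
Drop 2: I rot2 at col 1 lands with bottom-row=2; cleared 0 line(s) (total 0); column heights now [0 3 3 3 3], max=3
Drop 3: L rot1 at col 1 lands with bottom-row=3; cleared 0 line(s) (total 0); column heights now [0 6 4 3 3], max=6
Drop 4: J rot1 at col 3 lands with bottom-row=3; cleared 0 line(s) (total 0); column heights now [0 6 4 6 6], max=6

Answer: .....
.....
.....
.....
.#.##
.#.#.
.###.
.####
.##..
.##..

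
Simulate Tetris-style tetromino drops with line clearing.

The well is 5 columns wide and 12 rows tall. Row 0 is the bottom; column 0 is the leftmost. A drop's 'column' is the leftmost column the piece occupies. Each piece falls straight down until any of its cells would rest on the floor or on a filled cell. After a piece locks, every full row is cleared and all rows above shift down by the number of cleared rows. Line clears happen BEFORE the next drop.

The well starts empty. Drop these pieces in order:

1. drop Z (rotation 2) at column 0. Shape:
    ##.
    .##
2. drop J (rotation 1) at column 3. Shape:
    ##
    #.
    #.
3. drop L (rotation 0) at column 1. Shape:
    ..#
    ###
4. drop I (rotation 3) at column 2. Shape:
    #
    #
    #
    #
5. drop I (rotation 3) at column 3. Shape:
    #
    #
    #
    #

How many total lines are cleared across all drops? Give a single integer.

Drop 1: Z rot2 at col 0 lands with bottom-row=0; cleared 0 line(s) (total 0); column heights now [2 2 1 0 0], max=2
Drop 2: J rot1 at col 3 lands with bottom-row=0; cleared 0 line(s) (total 0); column heights now [2 2 1 3 3], max=3
Drop 3: L rot0 at col 1 lands with bottom-row=3; cleared 0 line(s) (total 0); column heights now [2 4 4 5 3], max=5
Drop 4: I rot3 at col 2 lands with bottom-row=4; cleared 0 line(s) (total 0); column heights now [2 4 8 5 3], max=8
Drop 5: I rot3 at col 3 lands with bottom-row=5; cleared 0 line(s) (total 0); column heights now [2 4 8 9 3], max=9

Answer: 0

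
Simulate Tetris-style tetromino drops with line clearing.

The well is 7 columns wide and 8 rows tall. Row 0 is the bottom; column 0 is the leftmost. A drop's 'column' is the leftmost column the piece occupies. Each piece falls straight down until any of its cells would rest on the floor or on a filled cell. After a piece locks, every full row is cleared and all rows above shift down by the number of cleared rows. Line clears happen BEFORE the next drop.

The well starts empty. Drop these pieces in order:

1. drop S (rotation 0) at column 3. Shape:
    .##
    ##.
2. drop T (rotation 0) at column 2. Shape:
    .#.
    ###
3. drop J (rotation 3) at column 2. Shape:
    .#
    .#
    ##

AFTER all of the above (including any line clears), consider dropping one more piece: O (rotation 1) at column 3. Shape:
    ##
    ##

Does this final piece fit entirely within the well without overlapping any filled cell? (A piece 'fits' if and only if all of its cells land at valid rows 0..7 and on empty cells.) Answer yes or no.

Answer: no

Derivation:
Drop 1: S rot0 at col 3 lands with bottom-row=0; cleared 0 line(s) (total 0); column heights now [0 0 0 1 2 2 0], max=2
Drop 2: T rot0 at col 2 lands with bottom-row=2; cleared 0 line(s) (total 0); column heights now [0 0 3 4 3 2 0], max=4
Drop 3: J rot3 at col 2 lands with bottom-row=4; cleared 0 line(s) (total 0); column heights now [0 0 5 7 3 2 0], max=7
Test piece O rot1 at col 3 (width 2): heights before test = [0 0 5 7 3 2 0]; fits = False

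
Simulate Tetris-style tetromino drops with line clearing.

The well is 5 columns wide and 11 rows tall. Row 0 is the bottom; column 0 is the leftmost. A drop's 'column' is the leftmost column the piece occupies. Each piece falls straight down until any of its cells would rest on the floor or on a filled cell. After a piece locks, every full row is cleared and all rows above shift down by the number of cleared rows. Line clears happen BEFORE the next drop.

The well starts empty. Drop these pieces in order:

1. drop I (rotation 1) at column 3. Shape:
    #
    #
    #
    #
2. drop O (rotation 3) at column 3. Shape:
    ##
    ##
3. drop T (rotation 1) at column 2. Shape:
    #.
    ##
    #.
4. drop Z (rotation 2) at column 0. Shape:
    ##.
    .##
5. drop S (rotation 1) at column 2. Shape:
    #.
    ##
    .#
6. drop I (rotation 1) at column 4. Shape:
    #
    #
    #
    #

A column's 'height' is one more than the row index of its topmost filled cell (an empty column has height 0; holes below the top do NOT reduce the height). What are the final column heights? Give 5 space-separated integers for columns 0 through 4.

Drop 1: I rot1 at col 3 lands with bottom-row=0; cleared 0 line(s) (total 0); column heights now [0 0 0 4 0], max=4
Drop 2: O rot3 at col 3 lands with bottom-row=4; cleared 0 line(s) (total 0); column heights now [0 0 0 6 6], max=6
Drop 3: T rot1 at col 2 lands with bottom-row=5; cleared 0 line(s) (total 0); column heights now [0 0 8 7 6], max=8
Drop 4: Z rot2 at col 0 lands with bottom-row=8; cleared 0 line(s) (total 0); column heights now [10 10 9 7 6], max=10
Drop 5: S rot1 at col 2 lands with bottom-row=8; cleared 0 line(s) (total 0); column heights now [10 10 11 10 6], max=11
Drop 6: I rot1 at col 4 lands with bottom-row=6; cleared 1 line(s) (total 1); column heights now [0 9 10 9 9], max=10

Answer: 0 9 10 9 9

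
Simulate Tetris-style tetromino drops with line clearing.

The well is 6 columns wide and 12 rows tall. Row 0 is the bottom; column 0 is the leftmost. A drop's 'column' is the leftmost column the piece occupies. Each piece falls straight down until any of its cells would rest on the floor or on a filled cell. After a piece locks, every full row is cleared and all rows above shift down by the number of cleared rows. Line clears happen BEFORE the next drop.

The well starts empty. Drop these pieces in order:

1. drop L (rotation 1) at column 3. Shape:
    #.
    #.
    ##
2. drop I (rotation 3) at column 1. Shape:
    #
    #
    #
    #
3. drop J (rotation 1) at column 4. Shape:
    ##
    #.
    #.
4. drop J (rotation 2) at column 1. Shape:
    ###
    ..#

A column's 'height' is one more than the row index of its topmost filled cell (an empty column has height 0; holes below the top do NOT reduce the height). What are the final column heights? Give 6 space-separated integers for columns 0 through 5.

Drop 1: L rot1 at col 3 lands with bottom-row=0; cleared 0 line(s) (total 0); column heights now [0 0 0 3 1 0], max=3
Drop 2: I rot3 at col 1 lands with bottom-row=0; cleared 0 line(s) (total 0); column heights now [0 4 0 3 1 0], max=4
Drop 3: J rot1 at col 4 lands with bottom-row=1; cleared 0 line(s) (total 0); column heights now [0 4 0 3 4 4], max=4
Drop 4: J rot2 at col 1 lands with bottom-row=3; cleared 0 line(s) (total 0); column heights now [0 5 5 5 4 4], max=5

Answer: 0 5 5 5 4 4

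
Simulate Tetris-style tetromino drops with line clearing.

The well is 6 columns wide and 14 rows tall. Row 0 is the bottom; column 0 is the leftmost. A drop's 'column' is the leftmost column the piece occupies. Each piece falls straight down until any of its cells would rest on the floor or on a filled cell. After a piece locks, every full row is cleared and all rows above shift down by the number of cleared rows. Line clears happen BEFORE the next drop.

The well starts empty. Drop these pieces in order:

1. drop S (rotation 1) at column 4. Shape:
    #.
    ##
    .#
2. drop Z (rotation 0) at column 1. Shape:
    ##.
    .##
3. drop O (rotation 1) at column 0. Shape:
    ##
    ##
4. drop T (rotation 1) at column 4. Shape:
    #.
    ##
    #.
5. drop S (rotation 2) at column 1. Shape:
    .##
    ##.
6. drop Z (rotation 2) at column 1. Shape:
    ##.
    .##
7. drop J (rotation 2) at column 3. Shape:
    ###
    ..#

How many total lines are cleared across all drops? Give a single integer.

Answer: 0

Derivation:
Drop 1: S rot1 at col 4 lands with bottom-row=0; cleared 0 line(s) (total 0); column heights now [0 0 0 0 3 2], max=3
Drop 2: Z rot0 at col 1 lands with bottom-row=0; cleared 0 line(s) (total 0); column heights now [0 2 2 1 3 2], max=3
Drop 3: O rot1 at col 0 lands with bottom-row=2; cleared 0 line(s) (total 0); column heights now [4 4 2 1 3 2], max=4
Drop 4: T rot1 at col 4 lands with bottom-row=3; cleared 0 line(s) (total 0); column heights now [4 4 2 1 6 5], max=6
Drop 5: S rot2 at col 1 lands with bottom-row=4; cleared 0 line(s) (total 0); column heights now [4 5 6 6 6 5], max=6
Drop 6: Z rot2 at col 1 lands with bottom-row=6; cleared 0 line(s) (total 0); column heights now [4 8 8 7 6 5], max=8
Drop 7: J rot2 at col 3 lands with bottom-row=6; cleared 0 line(s) (total 0); column heights now [4 8 8 8 8 8], max=8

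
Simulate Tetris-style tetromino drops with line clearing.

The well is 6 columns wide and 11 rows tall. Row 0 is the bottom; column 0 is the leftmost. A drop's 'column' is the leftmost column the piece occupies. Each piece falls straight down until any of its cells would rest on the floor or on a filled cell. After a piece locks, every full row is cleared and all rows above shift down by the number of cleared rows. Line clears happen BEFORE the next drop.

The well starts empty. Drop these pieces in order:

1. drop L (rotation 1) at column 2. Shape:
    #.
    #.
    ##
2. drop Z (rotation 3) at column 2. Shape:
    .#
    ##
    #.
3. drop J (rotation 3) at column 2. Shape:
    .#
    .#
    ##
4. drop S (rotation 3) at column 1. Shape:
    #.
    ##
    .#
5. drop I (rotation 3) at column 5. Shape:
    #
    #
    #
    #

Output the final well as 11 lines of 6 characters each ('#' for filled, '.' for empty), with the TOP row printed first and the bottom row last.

Answer: ......
.#....
.###..
..##..
..##..
...#..
..##..
..#..#
..#..#
..#..#
..##.#

Derivation:
Drop 1: L rot1 at col 2 lands with bottom-row=0; cleared 0 line(s) (total 0); column heights now [0 0 3 1 0 0], max=3
Drop 2: Z rot3 at col 2 lands with bottom-row=3; cleared 0 line(s) (total 0); column heights now [0 0 5 6 0 0], max=6
Drop 3: J rot3 at col 2 lands with bottom-row=6; cleared 0 line(s) (total 0); column heights now [0 0 7 9 0 0], max=9
Drop 4: S rot3 at col 1 lands with bottom-row=7; cleared 0 line(s) (total 0); column heights now [0 10 9 9 0 0], max=10
Drop 5: I rot3 at col 5 lands with bottom-row=0; cleared 0 line(s) (total 0); column heights now [0 10 9 9 0 4], max=10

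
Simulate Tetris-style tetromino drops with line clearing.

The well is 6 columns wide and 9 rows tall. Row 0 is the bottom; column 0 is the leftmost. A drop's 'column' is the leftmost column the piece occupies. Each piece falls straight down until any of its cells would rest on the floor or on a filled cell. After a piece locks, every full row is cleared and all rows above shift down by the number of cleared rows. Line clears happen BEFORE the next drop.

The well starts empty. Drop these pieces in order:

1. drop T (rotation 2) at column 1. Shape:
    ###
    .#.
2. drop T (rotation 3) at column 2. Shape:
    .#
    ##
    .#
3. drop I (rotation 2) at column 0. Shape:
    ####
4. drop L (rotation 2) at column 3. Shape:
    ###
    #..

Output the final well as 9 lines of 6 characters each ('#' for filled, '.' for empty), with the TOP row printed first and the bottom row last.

Drop 1: T rot2 at col 1 lands with bottom-row=0; cleared 0 line(s) (total 0); column heights now [0 2 2 2 0 0], max=2
Drop 2: T rot3 at col 2 lands with bottom-row=2; cleared 0 line(s) (total 0); column heights now [0 2 4 5 0 0], max=5
Drop 3: I rot2 at col 0 lands with bottom-row=5; cleared 0 line(s) (total 0); column heights now [6 6 6 6 0 0], max=6
Drop 4: L rot2 at col 3 lands with bottom-row=6; cleared 0 line(s) (total 0); column heights now [6 6 6 8 8 8], max=8

Answer: ......
...###
...#..
####..
...#..
..##..
...#..
.###..
..#...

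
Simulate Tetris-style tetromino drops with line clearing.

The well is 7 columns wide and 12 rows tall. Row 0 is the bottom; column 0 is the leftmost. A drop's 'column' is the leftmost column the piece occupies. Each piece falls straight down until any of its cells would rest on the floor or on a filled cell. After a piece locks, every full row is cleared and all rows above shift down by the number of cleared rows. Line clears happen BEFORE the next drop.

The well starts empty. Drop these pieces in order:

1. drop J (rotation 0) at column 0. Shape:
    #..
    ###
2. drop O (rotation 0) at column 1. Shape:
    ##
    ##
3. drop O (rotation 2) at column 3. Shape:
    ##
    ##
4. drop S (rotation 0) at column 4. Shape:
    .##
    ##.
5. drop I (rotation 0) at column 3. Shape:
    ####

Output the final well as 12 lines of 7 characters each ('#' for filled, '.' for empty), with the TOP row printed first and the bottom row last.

Drop 1: J rot0 at col 0 lands with bottom-row=0; cleared 0 line(s) (total 0); column heights now [2 1 1 0 0 0 0], max=2
Drop 2: O rot0 at col 1 lands with bottom-row=1; cleared 0 line(s) (total 0); column heights now [2 3 3 0 0 0 0], max=3
Drop 3: O rot2 at col 3 lands with bottom-row=0; cleared 0 line(s) (total 0); column heights now [2 3 3 2 2 0 0], max=3
Drop 4: S rot0 at col 4 lands with bottom-row=2; cleared 0 line(s) (total 0); column heights now [2 3 3 2 3 4 4], max=4
Drop 5: I rot0 at col 3 lands with bottom-row=4; cleared 0 line(s) (total 0); column heights now [2 3 3 5 5 5 5], max=5

Answer: .......
.......
.......
.......
.......
.......
.......
...####
.....##
.##.##.
#####..
#####..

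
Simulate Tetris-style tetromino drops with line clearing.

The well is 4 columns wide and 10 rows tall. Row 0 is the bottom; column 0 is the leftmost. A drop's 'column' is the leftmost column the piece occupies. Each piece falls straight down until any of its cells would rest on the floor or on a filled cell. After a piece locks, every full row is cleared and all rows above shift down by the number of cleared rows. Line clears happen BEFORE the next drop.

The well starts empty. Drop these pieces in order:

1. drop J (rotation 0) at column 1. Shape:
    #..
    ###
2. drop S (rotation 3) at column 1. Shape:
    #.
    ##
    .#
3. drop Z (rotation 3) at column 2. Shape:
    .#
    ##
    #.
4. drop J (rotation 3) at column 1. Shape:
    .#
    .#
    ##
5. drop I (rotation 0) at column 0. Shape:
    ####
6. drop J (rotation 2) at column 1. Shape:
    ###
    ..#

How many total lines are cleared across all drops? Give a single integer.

Answer: 1

Derivation:
Drop 1: J rot0 at col 1 lands with bottom-row=0; cleared 0 line(s) (total 0); column heights now [0 2 1 1], max=2
Drop 2: S rot3 at col 1 lands with bottom-row=1; cleared 0 line(s) (total 0); column heights now [0 4 3 1], max=4
Drop 3: Z rot3 at col 2 lands with bottom-row=3; cleared 0 line(s) (total 0); column heights now [0 4 5 6], max=6
Drop 4: J rot3 at col 1 lands with bottom-row=5; cleared 0 line(s) (total 0); column heights now [0 6 8 6], max=8
Drop 5: I rot0 at col 0 lands with bottom-row=8; cleared 1 line(s) (total 1); column heights now [0 6 8 6], max=8
Drop 6: J rot2 at col 1 lands with bottom-row=7; cleared 0 line(s) (total 1); column heights now [0 9 9 9], max=9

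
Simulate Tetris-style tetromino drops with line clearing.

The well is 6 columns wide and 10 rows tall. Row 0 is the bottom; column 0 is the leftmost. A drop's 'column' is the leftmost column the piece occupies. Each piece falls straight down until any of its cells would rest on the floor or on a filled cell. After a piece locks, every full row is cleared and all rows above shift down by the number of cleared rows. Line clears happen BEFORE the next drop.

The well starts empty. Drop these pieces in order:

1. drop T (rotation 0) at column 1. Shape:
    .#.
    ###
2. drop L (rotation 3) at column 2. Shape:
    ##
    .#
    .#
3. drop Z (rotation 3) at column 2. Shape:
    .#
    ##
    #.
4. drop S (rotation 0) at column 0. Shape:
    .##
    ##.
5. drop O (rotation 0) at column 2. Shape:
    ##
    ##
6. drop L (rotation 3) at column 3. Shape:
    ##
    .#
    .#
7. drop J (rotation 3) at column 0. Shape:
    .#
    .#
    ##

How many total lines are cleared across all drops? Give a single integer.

Drop 1: T rot0 at col 1 lands with bottom-row=0; cleared 0 line(s) (total 0); column heights now [0 1 2 1 0 0], max=2
Drop 2: L rot3 at col 2 lands with bottom-row=1; cleared 0 line(s) (total 0); column heights now [0 1 4 4 0 0], max=4
Drop 3: Z rot3 at col 2 lands with bottom-row=4; cleared 0 line(s) (total 0); column heights now [0 1 6 7 0 0], max=7
Drop 4: S rot0 at col 0 lands with bottom-row=5; cleared 0 line(s) (total 0); column heights now [6 7 7 7 0 0], max=7
Drop 5: O rot0 at col 2 lands with bottom-row=7; cleared 0 line(s) (total 0); column heights now [6 7 9 9 0 0], max=9
Drop 6: L rot3 at col 3 lands with bottom-row=7; cleared 0 line(s) (total 0); column heights now [6 7 9 10 10 0], max=10
Drop 7: J rot3 at col 0 lands with bottom-row=7; cleared 0 line(s) (total 0); column heights now [8 10 9 10 10 0], max=10

Answer: 0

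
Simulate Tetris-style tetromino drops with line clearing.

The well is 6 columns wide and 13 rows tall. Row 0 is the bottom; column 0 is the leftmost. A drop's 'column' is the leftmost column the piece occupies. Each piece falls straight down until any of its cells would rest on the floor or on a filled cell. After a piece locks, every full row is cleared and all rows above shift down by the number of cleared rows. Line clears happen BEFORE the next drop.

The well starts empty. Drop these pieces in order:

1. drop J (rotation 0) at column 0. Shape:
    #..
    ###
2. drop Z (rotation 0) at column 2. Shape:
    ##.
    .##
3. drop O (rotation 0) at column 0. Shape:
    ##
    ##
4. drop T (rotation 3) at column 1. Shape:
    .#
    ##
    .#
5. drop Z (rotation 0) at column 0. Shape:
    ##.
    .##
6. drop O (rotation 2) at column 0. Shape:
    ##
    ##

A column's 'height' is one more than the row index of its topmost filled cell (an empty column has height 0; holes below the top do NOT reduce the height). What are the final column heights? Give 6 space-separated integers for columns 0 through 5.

Answer: 10 10 7 2 1 0

Derivation:
Drop 1: J rot0 at col 0 lands with bottom-row=0; cleared 0 line(s) (total 0); column heights now [2 1 1 0 0 0], max=2
Drop 2: Z rot0 at col 2 lands with bottom-row=0; cleared 0 line(s) (total 0); column heights now [2 1 2 2 1 0], max=2
Drop 3: O rot0 at col 0 lands with bottom-row=2; cleared 0 line(s) (total 0); column heights now [4 4 2 2 1 0], max=4
Drop 4: T rot3 at col 1 lands with bottom-row=3; cleared 0 line(s) (total 0); column heights now [4 5 6 2 1 0], max=6
Drop 5: Z rot0 at col 0 lands with bottom-row=6; cleared 0 line(s) (total 0); column heights now [8 8 7 2 1 0], max=8
Drop 6: O rot2 at col 0 lands with bottom-row=8; cleared 0 line(s) (total 0); column heights now [10 10 7 2 1 0], max=10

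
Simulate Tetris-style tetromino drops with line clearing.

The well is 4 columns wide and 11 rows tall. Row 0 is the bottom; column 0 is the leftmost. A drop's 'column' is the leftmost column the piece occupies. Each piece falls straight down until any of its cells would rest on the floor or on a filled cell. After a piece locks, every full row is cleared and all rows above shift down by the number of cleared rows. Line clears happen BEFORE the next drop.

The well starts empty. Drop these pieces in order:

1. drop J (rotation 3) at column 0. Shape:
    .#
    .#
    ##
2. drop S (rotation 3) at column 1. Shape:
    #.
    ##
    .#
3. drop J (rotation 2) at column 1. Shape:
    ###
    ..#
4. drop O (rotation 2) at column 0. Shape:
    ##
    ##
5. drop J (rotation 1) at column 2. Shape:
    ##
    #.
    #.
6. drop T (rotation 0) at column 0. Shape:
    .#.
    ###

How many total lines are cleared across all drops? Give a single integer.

Answer: 0

Derivation:
Drop 1: J rot3 at col 0 lands with bottom-row=0; cleared 0 line(s) (total 0); column heights now [1 3 0 0], max=3
Drop 2: S rot3 at col 1 lands with bottom-row=2; cleared 0 line(s) (total 0); column heights now [1 5 4 0], max=5
Drop 3: J rot2 at col 1 lands with bottom-row=4; cleared 0 line(s) (total 0); column heights now [1 6 6 6], max=6
Drop 4: O rot2 at col 0 lands with bottom-row=6; cleared 0 line(s) (total 0); column heights now [8 8 6 6], max=8
Drop 5: J rot1 at col 2 lands with bottom-row=6; cleared 0 line(s) (total 0); column heights now [8 8 9 9], max=9
Drop 6: T rot0 at col 0 lands with bottom-row=9; cleared 0 line(s) (total 0); column heights now [10 11 10 9], max=11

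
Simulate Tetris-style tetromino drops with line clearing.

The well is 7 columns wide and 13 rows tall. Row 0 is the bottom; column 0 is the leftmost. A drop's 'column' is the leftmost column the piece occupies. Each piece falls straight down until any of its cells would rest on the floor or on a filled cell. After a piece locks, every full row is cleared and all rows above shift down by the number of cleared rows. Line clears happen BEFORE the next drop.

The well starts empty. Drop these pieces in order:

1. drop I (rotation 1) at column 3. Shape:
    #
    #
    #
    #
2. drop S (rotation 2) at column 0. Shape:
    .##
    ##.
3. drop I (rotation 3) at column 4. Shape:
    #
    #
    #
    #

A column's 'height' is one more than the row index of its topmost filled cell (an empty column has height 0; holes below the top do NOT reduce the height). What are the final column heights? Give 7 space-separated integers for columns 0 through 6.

Answer: 1 2 2 4 4 0 0

Derivation:
Drop 1: I rot1 at col 3 lands with bottom-row=0; cleared 0 line(s) (total 0); column heights now [0 0 0 4 0 0 0], max=4
Drop 2: S rot2 at col 0 lands with bottom-row=0; cleared 0 line(s) (total 0); column heights now [1 2 2 4 0 0 0], max=4
Drop 3: I rot3 at col 4 lands with bottom-row=0; cleared 0 line(s) (total 0); column heights now [1 2 2 4 4 0 0], max=4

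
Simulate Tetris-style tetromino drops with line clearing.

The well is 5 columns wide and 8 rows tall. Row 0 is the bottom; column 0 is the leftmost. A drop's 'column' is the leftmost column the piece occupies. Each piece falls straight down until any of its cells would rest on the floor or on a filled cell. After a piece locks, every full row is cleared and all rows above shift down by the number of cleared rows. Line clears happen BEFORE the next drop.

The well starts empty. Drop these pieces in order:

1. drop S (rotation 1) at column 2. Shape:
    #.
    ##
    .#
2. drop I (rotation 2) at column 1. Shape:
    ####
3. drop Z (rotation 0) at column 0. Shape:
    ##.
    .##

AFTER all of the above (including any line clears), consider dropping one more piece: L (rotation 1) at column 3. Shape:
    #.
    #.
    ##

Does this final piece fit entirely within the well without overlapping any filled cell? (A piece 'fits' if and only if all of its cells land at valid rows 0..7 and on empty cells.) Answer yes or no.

Drop 1: S rot1 at col 2 lands with bottom-row=0; cleared 0 line(s) (total 0); column heights now [0 0 3 2 0], max=3
Drop 2: I rot2 at col 1 lands with bottom-row=3; cleared 0 line(s) (total 0); column heights now [0 4 4 4 4], max=4
Drop 3: Z rot0 at col 0 lands with bottom-row=4; cleared 0 line(s) (total 0); column heights now [6 6 5 4 4], max=6
Test piece L rot1 at col 3 (width 2): heights before test = [6 6 5 4 4]; fits = True

Answer: yes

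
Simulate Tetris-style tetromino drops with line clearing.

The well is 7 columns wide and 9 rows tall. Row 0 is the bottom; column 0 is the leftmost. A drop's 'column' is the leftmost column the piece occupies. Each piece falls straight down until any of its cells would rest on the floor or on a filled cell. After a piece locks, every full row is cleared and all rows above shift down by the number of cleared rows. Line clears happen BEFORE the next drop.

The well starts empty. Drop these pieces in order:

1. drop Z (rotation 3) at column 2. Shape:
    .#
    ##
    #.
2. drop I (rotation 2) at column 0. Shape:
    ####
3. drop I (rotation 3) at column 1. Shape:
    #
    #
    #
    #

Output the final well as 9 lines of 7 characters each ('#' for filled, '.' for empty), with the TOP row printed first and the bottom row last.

Answer: .......
.#.....
.#.....
.#.....
.#.....
####...
...#...
..##...
..#....

Derivation:
Drop 1: Z rot3 at col 2 lands with bottom-row=0; cleared 0 line(s) (total 0); column heights now [0 0 2 3 0 0 0], max=3
Drop 2: I rot2 at col 0 lands with bottom-row=3; cleared 0 line(s) (total 0); column heights now [4 4 4 4 0 0 0], max=4
Drop 3: I rot3 at col 1 lands with bottom-row=4; cleared 0 line(s) (total 0); column heights now [4 8 4 4 0 0 0], max=8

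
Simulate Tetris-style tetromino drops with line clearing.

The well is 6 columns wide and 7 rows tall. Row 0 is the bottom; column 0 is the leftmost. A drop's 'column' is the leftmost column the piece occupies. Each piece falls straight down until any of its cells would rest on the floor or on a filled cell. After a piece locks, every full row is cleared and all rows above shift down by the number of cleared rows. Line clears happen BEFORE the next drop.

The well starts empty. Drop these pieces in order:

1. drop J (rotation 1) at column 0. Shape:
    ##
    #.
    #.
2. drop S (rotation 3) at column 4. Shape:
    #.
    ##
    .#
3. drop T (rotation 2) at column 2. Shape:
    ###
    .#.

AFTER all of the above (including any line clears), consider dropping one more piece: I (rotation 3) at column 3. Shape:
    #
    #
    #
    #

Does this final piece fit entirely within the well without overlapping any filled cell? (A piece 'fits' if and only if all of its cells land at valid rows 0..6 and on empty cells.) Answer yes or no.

Drop 1: J rot1 at col 0 lands with bottom-row=0; cleared 0 line(s) (total 0); column heights now [3 3 0 0 0 0], max=3
Drop 2: S rot3 at col 4 lands with bottom-row=0; cleared 0 line(s) (total 0); column heights now [3 3 0 0 3 2], max=3
Drop 3: T rot2 at col 2 lands with bottom-row=2; cleared 0 line(s) (total 0); column heights now [3 3 4 4 4 2], max=4
Test piece I rot3 at col 3 (width 1): heights before test = [3 3 4 4 4 2]; fits = False

Answer: no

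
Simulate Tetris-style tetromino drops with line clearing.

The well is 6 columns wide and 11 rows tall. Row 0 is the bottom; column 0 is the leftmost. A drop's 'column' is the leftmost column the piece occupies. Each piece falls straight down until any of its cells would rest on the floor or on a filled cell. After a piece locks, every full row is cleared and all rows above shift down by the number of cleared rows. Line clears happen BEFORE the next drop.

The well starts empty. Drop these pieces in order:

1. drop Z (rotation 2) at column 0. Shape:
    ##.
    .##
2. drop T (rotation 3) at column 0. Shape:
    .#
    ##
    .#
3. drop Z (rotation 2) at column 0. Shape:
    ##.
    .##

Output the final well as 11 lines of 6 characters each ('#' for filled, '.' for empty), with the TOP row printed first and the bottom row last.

Drop 1: Z rot2 at col 0 lands with bottom-row=0; cleared 0 line(s) (total 0); column heights now [2 2 1 0 0 0], max=2
Drop 2: T rot3 at col 0 lands with bottom-row=2; cleared 0 line(s) (total 0); column heights now [4 5 1 0 0 0], max=5
Drop 3: Z rot2 at col 0 lands with bottom-row=5; cleared 0 line(s) (total 0); column heights now [7 7 6 0 0 0], max=7

Answer: ......
......
......
......
##....
.##...
.#....
##....
.#....
##....
.##...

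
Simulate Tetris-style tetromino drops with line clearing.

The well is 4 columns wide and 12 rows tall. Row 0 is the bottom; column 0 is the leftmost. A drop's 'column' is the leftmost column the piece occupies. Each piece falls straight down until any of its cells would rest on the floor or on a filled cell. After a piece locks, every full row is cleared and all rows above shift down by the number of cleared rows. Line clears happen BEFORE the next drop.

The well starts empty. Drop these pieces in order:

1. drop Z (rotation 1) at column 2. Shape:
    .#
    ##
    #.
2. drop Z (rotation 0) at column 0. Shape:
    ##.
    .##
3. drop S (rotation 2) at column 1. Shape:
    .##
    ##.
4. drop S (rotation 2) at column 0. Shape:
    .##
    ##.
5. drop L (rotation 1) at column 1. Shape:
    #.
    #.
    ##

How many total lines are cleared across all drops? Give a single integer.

Drop 1: Z rot1 at col 2 lands with bottom-row=0; cleared 0 line(s) (total 0); column heights now [0 0 2 3], max=3
Drop 2: Z rot0 at col 0 lands with bottom-row=2; cleared 0 line(s) (total 0); column heights now [4 4 3 3], max=4
Drop 3: S rot2 at col 1 lands with bottom-row=4; cleared 0 line(s) (total 0); column heights now [4 5 6 6], max=6
Drop 4: S rot2 at col 0 lands with bottom-row=5; cleared 1 line(s) (total 1); column heights now [4 6 6 3], max=6
Drop 5: L rot1 at col 1 lands with bottom-row=6; cleared 0 line(s) (total 1); column heights now [4 9 7 3], max=9

Answer: 1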